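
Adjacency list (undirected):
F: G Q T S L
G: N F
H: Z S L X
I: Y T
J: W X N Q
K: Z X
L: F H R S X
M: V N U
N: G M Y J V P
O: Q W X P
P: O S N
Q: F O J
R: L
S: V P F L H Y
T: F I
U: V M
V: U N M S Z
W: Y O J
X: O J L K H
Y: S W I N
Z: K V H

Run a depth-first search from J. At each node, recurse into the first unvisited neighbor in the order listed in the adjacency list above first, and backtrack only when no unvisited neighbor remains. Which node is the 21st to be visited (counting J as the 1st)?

Visit J
J → W
W → Y
Y → S
S → V
V → U
U → M
M → N
N → G
G → F
F → Q
Q → O
O → X
X → L
L → H
H → Z
Z → K
L → R
O → P
F → T
T → I

Visit order: J, W, Y, S, V, U, M, N, G, F, Q, O, X, L, H, Z, K, R, P, T, I

I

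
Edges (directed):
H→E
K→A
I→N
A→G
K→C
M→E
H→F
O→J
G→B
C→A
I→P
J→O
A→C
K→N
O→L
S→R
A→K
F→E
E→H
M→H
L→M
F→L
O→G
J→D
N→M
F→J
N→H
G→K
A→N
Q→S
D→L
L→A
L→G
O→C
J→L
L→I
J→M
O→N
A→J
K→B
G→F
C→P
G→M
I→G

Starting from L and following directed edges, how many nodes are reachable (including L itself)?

BFS from L visits: L, A, G, I, M, C, J, K, N, B, F, P, E, H, D, O
Reachable nodes: 16 of 19 total.

16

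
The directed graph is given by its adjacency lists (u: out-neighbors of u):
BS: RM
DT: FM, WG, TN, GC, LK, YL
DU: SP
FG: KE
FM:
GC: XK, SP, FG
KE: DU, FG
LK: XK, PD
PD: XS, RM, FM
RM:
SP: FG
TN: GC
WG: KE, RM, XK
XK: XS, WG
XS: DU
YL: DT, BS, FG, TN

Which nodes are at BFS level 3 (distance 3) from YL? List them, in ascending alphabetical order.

Level 0: YL
Level 1: BS, DT, FG, TN
Level 2: FM, GC, KE, LK, RM, WG
Level 3: DU, PD, SP, XK
Level 4: XS

DU, PD, SP, XK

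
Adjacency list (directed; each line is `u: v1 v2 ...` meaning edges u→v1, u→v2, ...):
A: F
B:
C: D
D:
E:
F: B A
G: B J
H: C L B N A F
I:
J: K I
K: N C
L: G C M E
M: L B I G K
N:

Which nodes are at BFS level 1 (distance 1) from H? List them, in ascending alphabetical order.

Level 0: H
Level 1: A, B, C, F, L, N
Level 2: D, E, G, M
Level 3: I, J, K

A, B, C, F, L, N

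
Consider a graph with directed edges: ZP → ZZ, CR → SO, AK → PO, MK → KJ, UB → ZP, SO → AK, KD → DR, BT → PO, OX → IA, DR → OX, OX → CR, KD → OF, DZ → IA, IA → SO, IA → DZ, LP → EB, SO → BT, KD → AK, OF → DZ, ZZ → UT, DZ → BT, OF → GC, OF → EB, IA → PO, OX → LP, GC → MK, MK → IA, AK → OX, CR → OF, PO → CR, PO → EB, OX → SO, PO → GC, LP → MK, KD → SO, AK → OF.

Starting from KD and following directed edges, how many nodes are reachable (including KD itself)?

16

BFS from KD visits: KD, AK, DR, OF, SO, OX, PO, DZ, EB, GC, BT, CR, IA, LP, MK, KJ
Reachable nodes: 16 of 20 total.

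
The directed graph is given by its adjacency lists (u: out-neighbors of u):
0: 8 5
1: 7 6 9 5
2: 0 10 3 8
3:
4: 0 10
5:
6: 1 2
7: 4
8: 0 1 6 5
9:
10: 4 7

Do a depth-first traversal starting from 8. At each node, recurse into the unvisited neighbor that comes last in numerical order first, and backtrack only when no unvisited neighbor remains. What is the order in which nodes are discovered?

Visit 8
8 → 6
6 → 2
2 → 10
10 → 7
7 → 4
4 → 0
0 → 5
2 → 3
6 → 1
1 → 9

8, 6, 2, 10, 7, 4, 0, 5, 3, 1, 9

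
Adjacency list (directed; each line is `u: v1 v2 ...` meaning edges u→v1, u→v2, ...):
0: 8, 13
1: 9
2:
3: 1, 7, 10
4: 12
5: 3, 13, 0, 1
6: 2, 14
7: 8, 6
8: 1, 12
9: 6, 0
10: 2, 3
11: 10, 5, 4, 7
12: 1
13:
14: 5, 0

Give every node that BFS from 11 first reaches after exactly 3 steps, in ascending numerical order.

Level 0: 11
Level 1: 4, 5, 7, 10
Level 2: 0, 1, 2, 3, 6, 8, 12, 13
Level 3: 9, 14

9, 14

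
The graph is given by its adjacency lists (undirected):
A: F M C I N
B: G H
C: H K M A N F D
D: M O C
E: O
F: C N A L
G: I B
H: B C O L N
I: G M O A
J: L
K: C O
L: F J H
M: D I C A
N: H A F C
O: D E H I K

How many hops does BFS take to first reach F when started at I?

2

Level 0: I
Level 1: A, G, M, O
Level 2: B, C, D, E, F, H, K, N
Level 3: L
Level 4: J
F first appears at level 2.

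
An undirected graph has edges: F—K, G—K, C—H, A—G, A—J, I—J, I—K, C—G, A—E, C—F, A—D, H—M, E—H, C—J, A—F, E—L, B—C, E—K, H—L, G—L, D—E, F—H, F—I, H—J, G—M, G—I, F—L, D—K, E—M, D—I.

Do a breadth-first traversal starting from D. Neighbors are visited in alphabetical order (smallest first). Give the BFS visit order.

Visit D; enqueue A, E, I, K → queue [A, E, I, K]
Visit A; enqueue F, G, J → queue [E, I, K, F, G, J]
Visit E; enqueue H, L, M → queue [I, K, F, G, J, H, L, M]
Visit I → queue [K, F, G, J, H, L, M]
Visit K → queue [F, G, J, H, L, M]
Visit F; enqueue C → queue [G, J, H, L, M, C]
Visit G → queue [J, H, L, M, C]
Visit J → queue [H, L, M, C]
Visit H → queue [L, M, C]
Visit L → queue [M, C]
Visit M → queue [C]
Visit C; enqueue B → queue [B]
Visit B → queue []

D, A, E, I, K, F, G, J, H, L, M, C, B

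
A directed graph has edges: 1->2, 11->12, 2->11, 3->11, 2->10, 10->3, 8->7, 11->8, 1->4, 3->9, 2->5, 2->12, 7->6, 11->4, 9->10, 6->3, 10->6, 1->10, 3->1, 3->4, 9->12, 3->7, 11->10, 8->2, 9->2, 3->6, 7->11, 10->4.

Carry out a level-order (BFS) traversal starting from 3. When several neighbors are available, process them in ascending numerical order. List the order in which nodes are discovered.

Visit 3; enqueue 1, 4, 6, 7, 9, 11 → queue [1, 4, 6, 7, 9, 11]
Visit 1; enqueue 2, 10 → queue [4, 6, 7, 9, 11, 2, 10]
Visit 4 → queue [6, 7, 9, 11, 2, 10]
Visit 6 → queue [7, 9, 11, 2, 10]
Visit 7 → queue [9, 11, 2, 10]
Visit 9; enqueue 12 → queue [11, 2, 10, 12]
Visit 11; enqueue 8 → queue [2, 10, 12, 8]
Visit 2; enqueue 5 → queue [10, 12, 8, 5]
Visit 10 → queue [12, 8, 5]
Visit 12 → queue [8, 5]
Visit 8 → queue [5]
Visit 5 → queue []

3, 1, 4, 6, 7, 9, 11, 2, 10, 12, 8, 5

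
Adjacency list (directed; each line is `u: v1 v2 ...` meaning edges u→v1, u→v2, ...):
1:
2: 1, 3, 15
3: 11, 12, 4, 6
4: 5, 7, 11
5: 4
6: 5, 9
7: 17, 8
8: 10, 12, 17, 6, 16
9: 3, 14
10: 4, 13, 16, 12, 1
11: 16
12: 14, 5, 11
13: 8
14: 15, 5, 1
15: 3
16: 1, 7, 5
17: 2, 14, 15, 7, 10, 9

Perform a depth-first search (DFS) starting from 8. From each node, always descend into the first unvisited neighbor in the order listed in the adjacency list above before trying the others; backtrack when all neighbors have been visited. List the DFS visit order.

8, 10, 4, 5, 7, 17, 2, 1, 3, 11, 16, 12, 14, 15, 6, 9, 13

Visit 8
8 → 10
10 → 4
4 → 5
4 → 7
7 → 17
17 → 2
2 → 1
2 → 3
3 → 11
11 → 16
3 → 12
12 → 14
14 → 15
3 → 6
6 → 9
10 → 13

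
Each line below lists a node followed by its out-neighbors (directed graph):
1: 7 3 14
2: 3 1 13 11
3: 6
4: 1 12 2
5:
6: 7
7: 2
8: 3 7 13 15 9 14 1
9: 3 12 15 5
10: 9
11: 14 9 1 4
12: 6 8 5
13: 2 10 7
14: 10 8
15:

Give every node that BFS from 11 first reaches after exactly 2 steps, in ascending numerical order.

2, 3, 5, 7, 8, 10, 12, 15

Level 0: 11
Level 1: 1, 4, 9, 14
Level 2: 2, 3, 5, 7, 8, 10, 12, 15
Level 3: 6, 13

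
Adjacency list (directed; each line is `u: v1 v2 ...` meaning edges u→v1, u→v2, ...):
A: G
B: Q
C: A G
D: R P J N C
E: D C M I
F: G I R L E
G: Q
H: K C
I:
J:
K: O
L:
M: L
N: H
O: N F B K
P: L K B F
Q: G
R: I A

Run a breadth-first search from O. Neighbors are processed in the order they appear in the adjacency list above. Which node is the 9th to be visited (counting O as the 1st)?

R

Visit O; enqueue N, F, B, K → queue [N, F, B, K]
Visit N; enqueue H → queue [F, B, K, H]
Visit F; enqueue G, I, R, L, E → queue [B, K, H, G, I, R, L, E]
Visit B; enqueue Q → queue [K, H, G, I, R, L, E, Q]
Visit K → queue [H, G, I, R, L, E, Q]
Visit H; enqueue C → queue [G, I, R, L, E, Q, C]
Visit G → queue [I, R, L, E, Q, C]
Visit I → queue [R, L, E, Q, C]
Visit R; enqueue A → queue [L, E, Q, C, A]
Visit L → queue [E, Q, C, A]
Visit E; enqueue D, M → queue [Q, C, A, D, M]
Visit Q → queue [C, A, D, M]
Visit C → queue [A, D, M]
Visit A → queue [D, M]
Visit D; enqueue P, J → queue [M, P, J]
Visit M → queue [P, J]
Visit P → queue [J]
Visit J → queue []

Visit order: O, N, F, B, K, H, G, I, R, L, E, Q, C, A, D, M, P, J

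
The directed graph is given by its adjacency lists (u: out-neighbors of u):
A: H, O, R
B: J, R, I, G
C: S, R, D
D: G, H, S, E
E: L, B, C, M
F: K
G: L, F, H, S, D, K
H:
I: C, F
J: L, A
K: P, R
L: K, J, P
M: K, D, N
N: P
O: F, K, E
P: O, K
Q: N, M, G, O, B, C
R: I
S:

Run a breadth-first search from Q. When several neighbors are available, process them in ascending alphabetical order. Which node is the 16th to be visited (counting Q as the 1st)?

L

Visit Q; enqueue B, C, G, M, N, O → queue [B, C, G, M, N, O]
Visit B; enqueue I, J, R → queue [C, G, M, N, O, I, J, R]
Visit C; enqueue D, S → queue [G, M, N, O, I, J, R, D, S]
Visit G; enqueue F, H, K, L → queue [M, N, O, I, J, R, D, S, F, H, K, L]
Visit M → queue [N, O, I, J, R, D, S, F, H, K, L]
Visit N; enqueue P → queue [O, I, J, R, D, S, F, H, K, L, P]
Visit O; enqueue E → queue [I, J, R, D, S, F, H, K, L, P, E]
Visit I → queue [J, R, D, S, F, H, K, L, P, E]
Visit J; enqueue A → queue [R, D, S, F, H, K, L, P, E, A]
Visit R → queue [D, S, F, H, K, L, P, E, A]
Visit D → queue [S, F, H, K, L, P, E, A]
Visit S → queue [F, H, K, L, P, E, A]
Visit F → queue [H, K, L, P, E, A]
Visit H → queue [K, L, P, E, A]
Visit K → queue [L, P, E, A]
Visit L → queue [P, E, A]
Visit P → queue [E, A]
Visit E → queue [A]
Visit A → queue []

Visit order: Q, B, C, G, M, N, O, I, J, R, D, S, F, H, K, L, P, E, A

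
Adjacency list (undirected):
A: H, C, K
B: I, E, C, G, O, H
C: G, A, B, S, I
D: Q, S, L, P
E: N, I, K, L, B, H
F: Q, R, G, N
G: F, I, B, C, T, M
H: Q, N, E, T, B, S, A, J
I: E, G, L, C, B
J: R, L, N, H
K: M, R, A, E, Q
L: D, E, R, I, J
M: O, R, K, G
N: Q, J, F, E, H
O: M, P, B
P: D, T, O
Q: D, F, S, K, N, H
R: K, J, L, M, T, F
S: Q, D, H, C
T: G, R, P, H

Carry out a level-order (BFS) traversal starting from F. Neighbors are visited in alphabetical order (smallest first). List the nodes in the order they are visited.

F, G, N, Q, R, B, C, I, M, T, E, H, J, D, K, S, L, O, A, P

Visit F; enqueue G, N, Q, R → queue [G, N, Q, R]
Visit G; enqueue B, C, I, M, T → queue [N, Q, R, B, C, I, M, T]
Visit N; enqueue E, H, J → queue [Q, R, B, C, I, M, T, E, H, J]
Visit Q; enqueue D, K, S → queue [R, B, C, I, M, T, E, H, J, D, K, S]
Visit R; enqueue L → queue [B, C, I, M, T, E, H, J, D, K, S, L]
Visit B; enqueue O → queue [C, I, M, T, E, H, J, D, K, S, L, O]
Visit C; enqueue A → queue [I, M, T, E, H, J, D, K, S, L, O, A]
Visit I → queue [M, T, E, H, J, D, K, S, L, O, A]
Visit M → queue [T, E, H, J, D, K, S, L, O, A]
Visit T; enqueue P → queue [E, H, J, D, K, S, L, O, A, P]
Visit E → queue [H, J, D, K, S, L, O, A, P]
Visit H → queue [J, D, K, S, L, O, A, P]
Visit J → queue [D, K, S, L, O, A, P]
Visit D → queue [K, S, L, O, A, P]
Visit K → queue [S, L, O, A, P]
Visit S → queue [L, O, A, P]
Visit L → queue [O, A, P]
Visit O → queue [A, P]
Visit A → queue [P]
Visit P → queue []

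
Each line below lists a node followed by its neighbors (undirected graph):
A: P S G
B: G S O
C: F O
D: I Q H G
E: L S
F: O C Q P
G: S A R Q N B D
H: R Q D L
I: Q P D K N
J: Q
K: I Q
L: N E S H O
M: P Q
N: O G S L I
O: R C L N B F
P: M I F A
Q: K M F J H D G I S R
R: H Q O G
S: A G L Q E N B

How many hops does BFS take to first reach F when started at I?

2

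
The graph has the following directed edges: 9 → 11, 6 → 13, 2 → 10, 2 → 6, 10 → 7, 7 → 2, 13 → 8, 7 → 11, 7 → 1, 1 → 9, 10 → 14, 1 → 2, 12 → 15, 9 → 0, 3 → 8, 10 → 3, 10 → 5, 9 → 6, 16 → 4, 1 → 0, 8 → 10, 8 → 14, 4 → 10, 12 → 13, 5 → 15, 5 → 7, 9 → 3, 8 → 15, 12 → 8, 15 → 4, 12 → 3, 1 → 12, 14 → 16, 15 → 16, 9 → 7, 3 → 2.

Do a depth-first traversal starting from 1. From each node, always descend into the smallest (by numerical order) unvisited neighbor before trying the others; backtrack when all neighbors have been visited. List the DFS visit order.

Visit 1
1 → 0
1 → 2
2 → 6
6 → 13
13 → 8
8 → 10
10 → 3
10 → 5
5 → 7
7 → 11
5 → 15
15 → 4
15 → 16
10 → 14
1 → 9
1 → 12

1 -> 0 -> 2 -> 6 -> 13 -> 8 -> 10 -> 3 -> 5 -> 7 -> 11 -> 15 -> 4 -> 16 -> 14 -> 9 -> 12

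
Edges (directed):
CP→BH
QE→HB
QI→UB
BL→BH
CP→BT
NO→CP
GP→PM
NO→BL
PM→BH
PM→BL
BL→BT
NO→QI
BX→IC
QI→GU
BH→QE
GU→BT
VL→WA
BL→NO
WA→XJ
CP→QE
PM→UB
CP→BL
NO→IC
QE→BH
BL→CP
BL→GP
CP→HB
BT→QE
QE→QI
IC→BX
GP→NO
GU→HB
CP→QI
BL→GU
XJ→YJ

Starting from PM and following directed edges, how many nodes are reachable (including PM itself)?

14

BFS from PM visits: PM, BH, BL, UB, QE, BT, CP, GP, GU, NO, HB, QI, IC, BX
Reachable nodes: 14 of 18 total.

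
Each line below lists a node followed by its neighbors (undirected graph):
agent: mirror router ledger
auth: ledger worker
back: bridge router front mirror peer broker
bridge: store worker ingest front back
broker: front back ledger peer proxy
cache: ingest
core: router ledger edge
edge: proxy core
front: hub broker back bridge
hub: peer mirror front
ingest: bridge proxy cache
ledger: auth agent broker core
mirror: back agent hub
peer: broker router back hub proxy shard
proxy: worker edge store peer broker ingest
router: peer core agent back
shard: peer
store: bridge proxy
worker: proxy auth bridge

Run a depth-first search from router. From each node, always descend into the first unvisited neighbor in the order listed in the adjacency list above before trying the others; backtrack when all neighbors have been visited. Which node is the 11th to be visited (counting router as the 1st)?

Visit router
router → peer
peer → broker
broker → front
front → hub
hub → mirror
mirror → back
back → bridge
bridge → store
store → proxy
proxy → worker
worker → auth
auth → ledger
ledger → agent
ledger → core
core → edge
proxy → ingest
ingest → cache
peer → shard

Visit order: router, peer, broker, front, hub, mirror, back, bridge, store, proxy, worker, auth, ledger, agent, core, edge, ingest, cache, shard

worker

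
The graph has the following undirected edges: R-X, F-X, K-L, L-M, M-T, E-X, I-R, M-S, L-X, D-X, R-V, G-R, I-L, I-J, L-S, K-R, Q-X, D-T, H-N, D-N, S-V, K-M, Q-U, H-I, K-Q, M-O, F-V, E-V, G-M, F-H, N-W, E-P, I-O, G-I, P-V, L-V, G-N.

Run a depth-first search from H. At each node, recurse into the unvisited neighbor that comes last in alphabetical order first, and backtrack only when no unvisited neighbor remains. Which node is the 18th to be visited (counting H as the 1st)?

Visit H
H → N
N → W
N → G
G → R
R → X
X → Q
Q → U
Q → K
K → M
M → T
T → D
M → S
S → V
V → P
P → E
V → L
L → I
I → O
I → J
V → F

Visit order: H, N, W, G, R, X, Q, U, K, M, T, D, S, V, P, E, L, I, O, J, F

I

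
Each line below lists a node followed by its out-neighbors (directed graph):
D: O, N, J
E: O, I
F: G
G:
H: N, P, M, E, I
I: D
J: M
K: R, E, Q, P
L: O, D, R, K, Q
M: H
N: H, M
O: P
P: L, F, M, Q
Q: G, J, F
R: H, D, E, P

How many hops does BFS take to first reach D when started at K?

2

Level 0: K
Level 1: E, P, Q, R
Level 2: D, F, G, H, I, J, L, M, O
Level 3: N
D first appears at level 2.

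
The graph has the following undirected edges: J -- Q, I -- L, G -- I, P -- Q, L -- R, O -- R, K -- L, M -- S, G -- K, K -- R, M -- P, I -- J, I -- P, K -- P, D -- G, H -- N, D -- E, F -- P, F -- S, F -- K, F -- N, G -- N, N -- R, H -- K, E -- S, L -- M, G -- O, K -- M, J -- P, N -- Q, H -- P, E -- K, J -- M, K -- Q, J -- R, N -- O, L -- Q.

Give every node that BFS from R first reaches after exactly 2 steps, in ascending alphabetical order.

E, F, G, H, I, M, P, Q

Level 0: R
Level 1: J, K, L, N, O
Level 2: E, F, G, H, I, M, P, Q
Level 3: D, S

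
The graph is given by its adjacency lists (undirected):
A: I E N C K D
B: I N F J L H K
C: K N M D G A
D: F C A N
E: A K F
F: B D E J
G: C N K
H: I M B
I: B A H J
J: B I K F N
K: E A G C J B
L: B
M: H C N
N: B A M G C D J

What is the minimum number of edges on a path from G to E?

Level 0: G
Level 1: C, K, N
Level 2: A, B, D, E, J, M
Level 3: F, H, I, L
E first appears at level 2.

2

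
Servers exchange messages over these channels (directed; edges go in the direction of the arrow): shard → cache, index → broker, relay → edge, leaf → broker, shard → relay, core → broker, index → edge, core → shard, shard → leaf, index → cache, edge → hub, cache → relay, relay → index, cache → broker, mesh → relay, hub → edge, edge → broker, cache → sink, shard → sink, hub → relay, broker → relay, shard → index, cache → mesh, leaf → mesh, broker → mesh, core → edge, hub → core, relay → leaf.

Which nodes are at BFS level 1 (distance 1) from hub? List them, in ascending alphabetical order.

core, edge, relay

Level 0: hub
Level 1: core, edge, relay
Level 2: broker, index, leaf, shard
Level 3: cache, mesh, sink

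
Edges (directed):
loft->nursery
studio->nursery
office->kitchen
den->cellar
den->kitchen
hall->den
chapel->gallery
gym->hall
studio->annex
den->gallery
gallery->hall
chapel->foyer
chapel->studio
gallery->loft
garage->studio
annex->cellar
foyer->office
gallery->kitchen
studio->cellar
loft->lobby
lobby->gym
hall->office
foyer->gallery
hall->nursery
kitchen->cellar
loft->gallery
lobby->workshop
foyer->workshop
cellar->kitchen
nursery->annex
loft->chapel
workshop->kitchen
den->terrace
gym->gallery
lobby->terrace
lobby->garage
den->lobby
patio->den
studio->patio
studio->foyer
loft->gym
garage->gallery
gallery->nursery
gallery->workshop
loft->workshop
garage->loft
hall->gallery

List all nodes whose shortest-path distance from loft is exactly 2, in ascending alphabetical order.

annex, foyer, garage, hall, kitchen, studio, terrace

Level 0: loft
Level 1: chapel, gallery, gym, lobby, nursery, workshop
Level 2: annex, foyer, garage, hall, kitchen, studio, terrace
Level 3: cellar, den, office, patio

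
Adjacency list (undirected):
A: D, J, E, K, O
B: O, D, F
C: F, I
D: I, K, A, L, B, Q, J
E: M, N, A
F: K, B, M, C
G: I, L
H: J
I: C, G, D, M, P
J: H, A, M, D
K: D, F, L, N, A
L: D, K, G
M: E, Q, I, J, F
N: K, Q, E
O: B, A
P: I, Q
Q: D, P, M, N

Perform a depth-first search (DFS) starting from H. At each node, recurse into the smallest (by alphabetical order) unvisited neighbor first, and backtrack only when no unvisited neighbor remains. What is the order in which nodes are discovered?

H → J → A → D → B → F → C → I → G → L → K → N → E → M → Q → P → O

Visit H
H → J
J → A
A → D
D → B
B → F
F → C
C → I
I → G
G → L
L → K
K → N
N → E
E → M
M → Q
Q → P
B → O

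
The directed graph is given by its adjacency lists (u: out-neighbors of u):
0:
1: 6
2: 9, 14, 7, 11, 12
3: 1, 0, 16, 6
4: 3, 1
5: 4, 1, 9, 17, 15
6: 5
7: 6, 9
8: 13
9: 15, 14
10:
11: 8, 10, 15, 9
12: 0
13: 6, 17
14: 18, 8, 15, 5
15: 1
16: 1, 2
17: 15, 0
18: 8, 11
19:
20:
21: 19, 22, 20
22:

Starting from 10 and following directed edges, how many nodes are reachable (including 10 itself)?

BFS from 10 visits: 10
Reachable nodes: 1 of 23 total.

1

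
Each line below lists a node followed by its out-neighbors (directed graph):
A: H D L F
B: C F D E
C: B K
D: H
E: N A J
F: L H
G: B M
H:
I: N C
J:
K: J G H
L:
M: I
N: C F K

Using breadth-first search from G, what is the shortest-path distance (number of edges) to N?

3

Level 0: G
Level 1: B, M
Level 2: C, D, E, F, I
Level 3: A, H, J, K, L, N
N first appears at level 3.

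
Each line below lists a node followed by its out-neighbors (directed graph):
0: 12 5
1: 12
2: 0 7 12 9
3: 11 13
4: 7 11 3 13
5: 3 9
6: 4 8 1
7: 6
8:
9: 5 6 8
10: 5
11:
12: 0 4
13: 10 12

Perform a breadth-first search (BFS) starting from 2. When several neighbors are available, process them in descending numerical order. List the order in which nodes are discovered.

2 → 12 → 9 → 7 → 0 → 4 → 8 → 6 → 5 → 13 → 11 → 3 → 1 → 10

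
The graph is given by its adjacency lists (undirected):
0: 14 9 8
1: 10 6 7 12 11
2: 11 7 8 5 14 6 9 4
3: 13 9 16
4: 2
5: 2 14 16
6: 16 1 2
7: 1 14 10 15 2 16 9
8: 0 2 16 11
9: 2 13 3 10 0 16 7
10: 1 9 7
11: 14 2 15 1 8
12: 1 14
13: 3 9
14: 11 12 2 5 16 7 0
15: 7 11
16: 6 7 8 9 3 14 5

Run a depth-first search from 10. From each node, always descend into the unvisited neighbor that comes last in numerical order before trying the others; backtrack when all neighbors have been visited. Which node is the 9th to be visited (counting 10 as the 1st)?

7

Visit 10
10 → 9
9 → 16
16 → 14
14 → 12
12 → 1
1 → 11
11 → 15
15 → 7
7 → 2
2 → 8
8 → 0
2 → 6
2 → 5
2 → 4
16 → 3
3 → 13

Visit order: 10, 9, 16, 14, 12, 1, 11, 15, 7, 2, 8, 0, 6, 5, 4, 3, 13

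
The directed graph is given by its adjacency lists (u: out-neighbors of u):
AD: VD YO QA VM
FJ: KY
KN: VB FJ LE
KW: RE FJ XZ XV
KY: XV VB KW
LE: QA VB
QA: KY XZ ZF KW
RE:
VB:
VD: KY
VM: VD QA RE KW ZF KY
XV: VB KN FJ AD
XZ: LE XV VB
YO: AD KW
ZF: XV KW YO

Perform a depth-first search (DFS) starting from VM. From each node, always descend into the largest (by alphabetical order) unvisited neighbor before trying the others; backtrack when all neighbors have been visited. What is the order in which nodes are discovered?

Visit VM
VM → ZF
ZF → YO
YO → KW
KW → XZ
XZ → XV
XV → VB
XV → KN
KN → LE
LE → QA
QA → KY
KN → FJ
XV → AD
AD → VD
KW → RE

VM -> ZF -> YO -> KW -> XZ -> XV -> VB -> KN -> LE -> QA -> KY -> FJ -> AD -> VD -> RE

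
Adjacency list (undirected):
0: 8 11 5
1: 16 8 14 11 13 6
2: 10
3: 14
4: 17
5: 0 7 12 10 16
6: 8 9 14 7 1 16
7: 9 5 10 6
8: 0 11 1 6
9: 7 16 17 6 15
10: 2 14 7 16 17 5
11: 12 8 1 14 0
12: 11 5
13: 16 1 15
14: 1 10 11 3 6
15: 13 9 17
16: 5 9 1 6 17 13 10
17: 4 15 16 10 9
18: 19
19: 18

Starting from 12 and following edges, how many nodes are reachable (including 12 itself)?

18

BFS from 12 visits: 12, 11, 5, 8, 1, 14, 0, 7, 10, 16, 6, 13, 3, 9, 2, 17, 15, 4
Reachable nodes: 18 of 20 total.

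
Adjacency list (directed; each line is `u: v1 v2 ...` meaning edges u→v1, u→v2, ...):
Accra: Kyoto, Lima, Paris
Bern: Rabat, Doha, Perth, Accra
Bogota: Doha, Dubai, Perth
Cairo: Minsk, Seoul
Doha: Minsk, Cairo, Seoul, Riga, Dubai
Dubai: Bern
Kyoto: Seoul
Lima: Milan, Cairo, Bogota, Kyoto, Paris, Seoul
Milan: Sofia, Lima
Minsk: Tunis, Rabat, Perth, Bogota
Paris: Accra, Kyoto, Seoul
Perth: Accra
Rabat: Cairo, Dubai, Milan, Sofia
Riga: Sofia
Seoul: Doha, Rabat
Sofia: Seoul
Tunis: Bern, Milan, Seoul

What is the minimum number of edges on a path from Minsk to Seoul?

2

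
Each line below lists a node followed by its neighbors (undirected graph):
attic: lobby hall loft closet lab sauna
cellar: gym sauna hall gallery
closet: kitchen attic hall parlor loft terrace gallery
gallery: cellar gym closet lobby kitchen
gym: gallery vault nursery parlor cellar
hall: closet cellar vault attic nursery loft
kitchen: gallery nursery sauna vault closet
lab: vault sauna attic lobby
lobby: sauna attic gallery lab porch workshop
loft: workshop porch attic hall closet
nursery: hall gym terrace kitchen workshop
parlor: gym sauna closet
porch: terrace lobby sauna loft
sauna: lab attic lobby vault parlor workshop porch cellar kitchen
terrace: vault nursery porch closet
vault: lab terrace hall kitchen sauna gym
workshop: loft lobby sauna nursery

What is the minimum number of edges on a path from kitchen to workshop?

2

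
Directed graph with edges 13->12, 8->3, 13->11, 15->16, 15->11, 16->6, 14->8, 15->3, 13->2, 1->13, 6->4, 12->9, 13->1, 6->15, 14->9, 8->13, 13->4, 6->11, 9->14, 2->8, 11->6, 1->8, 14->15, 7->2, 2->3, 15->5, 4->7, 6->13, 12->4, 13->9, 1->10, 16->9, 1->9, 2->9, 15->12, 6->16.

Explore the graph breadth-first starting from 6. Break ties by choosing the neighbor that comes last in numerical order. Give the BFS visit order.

Visit 6; enqueue 16, 15, 13, 11, 4 → queue [16, 15, 13, 11, 4]
Visit 16; enqueue 9 → queue [15, 13, 11, 4, 9]
Visit 15; enqueue 12, 5, 3 → queue [13, 11, 4, 9, 12, 5, 3]
Visit 13; enqueue 2, 1 → queue [11, 4, 9, 12, 5, 3, 2, 1]
Visit 11 → queue [4, 9, 12, 5, 3, 2, 1]
Visit 4; enqueue 7 → queue [9, 12, 5, 3, 2, 1, 7]
Visit 9; enqueue 14 → queue [12, 5, 3, 2, 1, 7, 14]
Visit 12 → queue [5, 3, 2, 1, 7, 14]
Visit 5 → queue [3, 2, 1, 7, 14]
Visit 3 → queue [2, 1, 7, 14]
Visit 2; enqueue 8 → queue [1, 7, 14, 8]
Visit 1; enqueue 10 → queue [7, 14, 8, 10]
Visit 7 → queue [14, 8, 10]
Visit 14 → queue [8, 10]
Visit 8 → queue [10]
Visit 10 → queue []

6, 16, 15, 13, 11, 4, 9, 12, 5, 3, 2, 1, 7, 14, 8, 10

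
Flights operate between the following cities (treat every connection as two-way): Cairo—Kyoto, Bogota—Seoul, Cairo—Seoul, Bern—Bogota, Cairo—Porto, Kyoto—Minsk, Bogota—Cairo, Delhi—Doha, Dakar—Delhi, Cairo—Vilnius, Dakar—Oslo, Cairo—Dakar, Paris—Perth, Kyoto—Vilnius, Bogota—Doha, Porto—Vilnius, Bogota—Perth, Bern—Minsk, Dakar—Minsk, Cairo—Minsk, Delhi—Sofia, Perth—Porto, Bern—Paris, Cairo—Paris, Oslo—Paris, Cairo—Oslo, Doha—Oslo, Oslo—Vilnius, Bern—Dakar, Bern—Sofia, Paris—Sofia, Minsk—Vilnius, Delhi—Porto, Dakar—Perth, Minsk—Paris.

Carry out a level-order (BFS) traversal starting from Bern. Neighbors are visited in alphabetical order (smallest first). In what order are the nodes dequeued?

Bern, Bogota, Dakar, Minsk, Paris, Sofia, Cairo, Doha, Perth, Seoul, Delhi, Oslo, Kyoto, Vilnius, Porto

Visit Bern; enqueue Bogota, Dakar, Minsk, Paris, Sofia → queue [Bogota, Dakar, Minsk, Paris, Sofia]
Visit Bogota; enqueue Cairo, Doha, Perth, Seoul → queue [Dakar, Minsk, Paris, Sofia, Cairo, Doha, Perth, Seoul]
Visit Dakar; enqueue Delhi, Oslo → queue [Minsk, Paris, Sofia, Cairo, Doha, Perth, Seoul, Delhi, Oslo]
Visit Minsk; enqueue Kyoto, Vilnius → queue [Paris, Sofia, Cairo, Doha, Perth, Seoul, Delhi, Oslo, Kyoto, Vilnius]
Visit Paris → queue [Sofia, Cairo, Doha, Perth, Seoul, Delhi, Oslo, Kyoto, Vilnius]
Visit Sofia → queue [Cairo, Doha, Perth, Seoul, Delhi, Oslo, Kyoto, Vilnius]
Visit Cairo; enqueue Porto → queue [Doha, Perth, Seoul, Delhi, Oslo, Kyoto, Vilnius, Porto]
Visit Doha → queue [Perth, Seoul, Delhi, Oslo, Kyoto, Vilnius, Porto]
Visit Perth → queue [Seoul, Delhi, Oslo, Kyoto, Vilnius, Porto]
Visit Seoul → queue [Delhi, Oslo, Kyoto, Vilnius, Porto]
Visit Delhi → queue [Oslo, Kyoto, Vilnius, Porto]
Visit Oslo → queue [Kyoto, Vilnius, Porto]
Visit Kyoto → queue [Vilnius, Porto]
Visit Vilnius → queue [Porto]
Visit Porto → queue []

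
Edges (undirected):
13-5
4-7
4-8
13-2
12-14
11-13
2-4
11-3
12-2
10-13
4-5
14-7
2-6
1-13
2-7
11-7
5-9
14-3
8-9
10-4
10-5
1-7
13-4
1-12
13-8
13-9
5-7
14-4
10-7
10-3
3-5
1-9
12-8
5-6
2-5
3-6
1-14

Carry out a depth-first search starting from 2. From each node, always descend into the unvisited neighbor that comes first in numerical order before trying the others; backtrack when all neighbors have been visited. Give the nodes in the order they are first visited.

2 4 5 3 6 10 7 1 9 8 12 14 13 11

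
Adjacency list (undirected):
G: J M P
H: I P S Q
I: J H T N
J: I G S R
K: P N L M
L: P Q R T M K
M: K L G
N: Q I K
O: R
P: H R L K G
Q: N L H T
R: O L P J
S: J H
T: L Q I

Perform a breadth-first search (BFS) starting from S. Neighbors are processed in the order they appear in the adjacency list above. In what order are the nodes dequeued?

S → J → H → I → G → R → P → Q → T → N → M → O → L → K

Visit S; enqueue J, H → queue [J, H]
Visit J; enqueue I, G, R → queue [H, I, G, R]
Visit H; enqueue P, Q → queue [I, G, R, P, Q]
Visit I; enqueue T, N → queue [G, R, P, Q, T, N]
Visit G; enqueue M → queue [R, P, Q, T, N, M]
Visit R; enqueue O, L → queue [P, Q, T, N, M, O, L]
Visit P; enqueue K → queue [Q, T, N, M, O, L, K]
Visit Q → queue [T, N, M, O, L, K]
Visit T → queue [N, M, O, L, K]
Visit N → queue [M, O, L, K]
Visit M → queue [O, L, K]
Visit O → queue [L, K]
Visit L → queue [K]
Visit K → queue []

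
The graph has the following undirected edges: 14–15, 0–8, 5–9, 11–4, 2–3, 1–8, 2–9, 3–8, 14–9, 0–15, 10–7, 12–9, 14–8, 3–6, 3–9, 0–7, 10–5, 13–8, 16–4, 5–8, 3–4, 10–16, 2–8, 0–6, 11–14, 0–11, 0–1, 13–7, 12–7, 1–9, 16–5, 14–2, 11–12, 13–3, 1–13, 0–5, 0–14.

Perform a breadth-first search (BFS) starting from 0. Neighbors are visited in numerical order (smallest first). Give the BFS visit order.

Visit 0; enqueue 1, 5, 6, 7, 8, 11, 14, 15 → queue [1, 5, 6, 7, 8, 11, 14, 15]
Visit 1; enqueue 9, 13 → queue [5, 6, 7, 8, 11, 14, 15, 9, 13]
Visit 5; enqueue 10, 16 → queue [6, 7, 8, 11, 14, 15, 9, 13, 10, 16]
Visit 6; enqueue 3 → queue [7, 8, 11, 14, 15, 9, 13, 10, 16, 3]
Visit 7; enqueue 12 → queue [8, 11, 14, 15, 9, 13, 10, 16, 3, 12]
Visit 8; enqueue 2 → queue [11, 14, 15, 9, 13, 10, 16, 3, 12, 2]
Visit 11; enqueue 4 → queue [14, 15, 9, 13, 10, 16, 3, 12, 2, 4]
Visit 14 → queue [15, 9, 13, 10, 16, 3, 12, 2, 4]
Visit 15 → queue [9, 13, 10, 16, 3, 12, 2, 4]
Visit 9 → queue [13, 10, 16, 3, 12, 2, 4]
Visit 13 → queue [10, 16, 3, 12, 2, 4]
Visit 10 → queue [16, 3, 12, 2, 4]
Visit 16 → queue [3, 12, 2, 4]
Visit 3 → queue [12, 2, 4]
Visit 12 → queue [2, 4]
Visit 2 → queue [4]
Visit 4 → queue []

0, 1, 5, 6, 7, 8, 11, 14, 15, 9, 13, 10, 16, 3, 12, 2, 4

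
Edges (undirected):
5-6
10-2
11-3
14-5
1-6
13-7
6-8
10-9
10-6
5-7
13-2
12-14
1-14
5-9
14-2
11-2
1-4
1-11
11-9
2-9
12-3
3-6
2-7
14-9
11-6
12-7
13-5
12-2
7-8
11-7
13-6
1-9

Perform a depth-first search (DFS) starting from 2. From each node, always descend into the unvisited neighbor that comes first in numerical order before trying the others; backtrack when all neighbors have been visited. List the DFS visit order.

Visit 2
2 → 7
7 → 5
5 → 6
6 → 1
1 → 4
1 → 9
9 → 10
9 → 11
11 → 3
3 → 12
12 → 14
6 → 8
6 → 13

2 → 7 → 5 → 6 → 1 → 4 → 9 → 10 → 11 → 3 → 12 → 14 → 8 → 13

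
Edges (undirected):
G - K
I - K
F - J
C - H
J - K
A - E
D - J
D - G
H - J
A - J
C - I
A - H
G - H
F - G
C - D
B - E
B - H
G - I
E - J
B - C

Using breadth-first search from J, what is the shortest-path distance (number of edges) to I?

2

Level 0: J
Level 1: A, D, E, F, H, K
Level 2: B, C, G, I
I first appears at level 2.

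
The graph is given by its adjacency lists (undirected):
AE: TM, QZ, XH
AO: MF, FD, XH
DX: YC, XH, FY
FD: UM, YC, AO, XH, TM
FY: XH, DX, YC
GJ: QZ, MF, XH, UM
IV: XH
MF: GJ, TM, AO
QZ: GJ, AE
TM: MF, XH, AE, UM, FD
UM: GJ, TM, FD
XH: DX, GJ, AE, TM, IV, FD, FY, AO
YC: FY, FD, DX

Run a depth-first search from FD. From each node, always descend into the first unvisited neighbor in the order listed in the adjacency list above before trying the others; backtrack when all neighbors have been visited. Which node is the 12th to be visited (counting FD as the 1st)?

Visit FD
FD → UM
UM → GJ
GJ → QZ
QZ → AE
AE → TM
TM → MF
MF → AO
AO → XH
XH → DX
DX → YC
YC → FY
XH → IV

Visit order: FD, UM, GJ, QZ, AE, TM, MF, AO, XH, DX, YC, FY, IV

FY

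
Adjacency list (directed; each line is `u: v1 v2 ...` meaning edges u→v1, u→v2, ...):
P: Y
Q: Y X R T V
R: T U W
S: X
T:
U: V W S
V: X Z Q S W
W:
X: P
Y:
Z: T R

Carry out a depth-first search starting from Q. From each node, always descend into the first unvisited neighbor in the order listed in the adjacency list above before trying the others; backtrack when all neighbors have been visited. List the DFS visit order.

Visit Q
Q → Y
Q → X
X → P
Q → R
R → T
R → U
U → V
V → Z
V → S
V → W

Q, Y, X, P, R, T, U, V, Z, S, W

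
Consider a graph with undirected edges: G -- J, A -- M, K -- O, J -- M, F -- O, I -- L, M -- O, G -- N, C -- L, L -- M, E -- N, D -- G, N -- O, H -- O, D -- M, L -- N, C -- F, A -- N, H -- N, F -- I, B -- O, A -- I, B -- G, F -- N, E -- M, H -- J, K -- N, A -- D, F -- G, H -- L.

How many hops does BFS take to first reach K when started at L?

2

Level 0: L
Level 1: C, H, I, M, N
Level 2: A, D, E, F, G, J, K, O
Level 3: B
K first appears at level 2.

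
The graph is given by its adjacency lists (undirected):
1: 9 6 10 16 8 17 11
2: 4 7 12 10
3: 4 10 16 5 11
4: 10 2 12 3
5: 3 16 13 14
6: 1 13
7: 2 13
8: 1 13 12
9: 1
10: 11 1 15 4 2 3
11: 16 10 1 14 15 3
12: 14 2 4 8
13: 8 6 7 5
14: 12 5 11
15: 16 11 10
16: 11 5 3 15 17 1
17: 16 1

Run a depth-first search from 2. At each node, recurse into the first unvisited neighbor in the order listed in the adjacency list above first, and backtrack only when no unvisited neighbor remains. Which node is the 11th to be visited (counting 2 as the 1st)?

9

Visit 2
2 → 4
4 → 10
10 → 11
11 → 16
16 → 5
5 → 3
5 → 13
13 → 8
8 → 1
1 → 9
1 → 6
1 → 17
8 → 12
12 → 14
13 → 7
16 → 15

Visit order: 2, 4, 10, 11, 16, 5, 3, 13, 8, 1, 9, 6, 17, 12, 14, 7, 15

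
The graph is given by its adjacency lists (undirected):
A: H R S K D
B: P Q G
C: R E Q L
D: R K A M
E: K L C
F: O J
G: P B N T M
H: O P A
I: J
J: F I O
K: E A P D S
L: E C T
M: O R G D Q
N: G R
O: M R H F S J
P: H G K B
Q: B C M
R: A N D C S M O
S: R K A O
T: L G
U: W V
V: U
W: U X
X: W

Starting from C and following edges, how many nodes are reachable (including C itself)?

BFS from C visits: C, E, L, Q, R, K, T, B, M, A, D, N, O, S, P, G, H, F, J, I
Reachable nodes: 20 of 24 total.

20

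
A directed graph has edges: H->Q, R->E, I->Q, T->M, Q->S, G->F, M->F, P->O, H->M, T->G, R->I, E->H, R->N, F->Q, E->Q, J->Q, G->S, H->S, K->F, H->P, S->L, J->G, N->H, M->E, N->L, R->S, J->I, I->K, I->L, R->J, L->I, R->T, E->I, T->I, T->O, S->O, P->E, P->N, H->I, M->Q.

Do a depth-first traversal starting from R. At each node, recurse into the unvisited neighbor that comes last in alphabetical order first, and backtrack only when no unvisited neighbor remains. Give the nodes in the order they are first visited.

R -> T -> O -> M -> Q -> S -> L -> I -> K -> F -> E -> H -> P -> N -> G -> J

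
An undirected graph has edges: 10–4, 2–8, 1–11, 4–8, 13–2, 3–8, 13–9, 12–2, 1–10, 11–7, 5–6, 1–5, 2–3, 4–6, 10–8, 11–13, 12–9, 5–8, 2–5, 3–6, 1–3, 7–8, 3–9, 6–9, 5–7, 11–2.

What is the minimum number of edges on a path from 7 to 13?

2

Level 0: 7
Level 1: 5, 8, 11
Level 2: 1, 2, 3, 4, 6, 10, 13
Level 3: 9, 12
13 first appears at level 2.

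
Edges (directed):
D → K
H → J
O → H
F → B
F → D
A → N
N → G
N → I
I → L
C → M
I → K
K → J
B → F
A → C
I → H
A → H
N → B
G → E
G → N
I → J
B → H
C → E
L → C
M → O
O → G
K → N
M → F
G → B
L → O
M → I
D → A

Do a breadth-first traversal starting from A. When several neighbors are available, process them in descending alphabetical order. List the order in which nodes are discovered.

Visit A; enqueue N, H, C → queue [N, H, C]
Visit N; enqueue I, G, B → queue [H, C, I, G, B]
Visit H; enqueue J → queue [C, I, G, B, J]
Visit C; enqueue M, E → queue [I, G, B, J, M, E]
Visit I; enqueue L, K → queue [G, B, J, M, E, L, K]
Visit G → queue [B, J, M, E, L, K]
Visit B; enqueue F → queue [J, M, E, L, K, F]
Visit J → queue [M, E, L, K, F]
Visit M; enqueue O → queue [E, L, K, F, O]
Visit E → queue [L, K, F, O]
Visit L → queue [K, F, O]
Visit K → queue [F, O]
Visit F; enqueue D → queue [O, D]
Visit O → queue [D]
Visit D → queue []

A, N, H, C, I, G, B, J, M, E, L, K, F, O, D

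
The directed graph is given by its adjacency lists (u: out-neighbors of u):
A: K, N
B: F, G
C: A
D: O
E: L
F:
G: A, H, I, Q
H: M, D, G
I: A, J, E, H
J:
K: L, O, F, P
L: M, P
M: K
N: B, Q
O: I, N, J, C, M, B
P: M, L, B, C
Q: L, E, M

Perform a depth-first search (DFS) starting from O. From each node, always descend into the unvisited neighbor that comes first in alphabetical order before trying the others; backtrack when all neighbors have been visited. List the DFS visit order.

Visit O
O → B
B → F
B → G
G → A
A → K
K → L
L → M
L → P
P → C
A → N
N → Q
Q → E
G → H
H → D
G → I
I → J

O B F G A K L M P C N Q E H D I J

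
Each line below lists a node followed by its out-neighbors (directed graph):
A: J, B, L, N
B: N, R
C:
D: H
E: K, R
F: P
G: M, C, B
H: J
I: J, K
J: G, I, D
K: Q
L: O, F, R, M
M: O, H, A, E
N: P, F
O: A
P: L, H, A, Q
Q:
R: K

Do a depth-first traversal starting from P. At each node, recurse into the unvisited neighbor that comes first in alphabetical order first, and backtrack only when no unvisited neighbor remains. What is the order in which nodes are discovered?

Visit P
P → A
A → B
B → N
N → F
B → R
R → K
K → Q
A → J
J → D
D → H
J → G
G → C
G → M
M → E
M → O
J → I
A → L

P, A, B, N, F, R, K, Q, J, D, H, G, C, M, E, O, I, L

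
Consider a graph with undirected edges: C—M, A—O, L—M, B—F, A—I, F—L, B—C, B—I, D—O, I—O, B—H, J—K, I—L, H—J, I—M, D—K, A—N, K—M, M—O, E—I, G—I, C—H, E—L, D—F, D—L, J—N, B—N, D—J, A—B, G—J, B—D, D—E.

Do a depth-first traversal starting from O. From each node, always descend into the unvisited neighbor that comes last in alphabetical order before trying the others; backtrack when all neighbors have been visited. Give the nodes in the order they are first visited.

O M L I G J N B H C F D K E A

Visit O
O → M
M → L
L → I
I → G
G → J
J → N
N → B
B → H
H → C
B → F
F → D
D → K
D → E
B → A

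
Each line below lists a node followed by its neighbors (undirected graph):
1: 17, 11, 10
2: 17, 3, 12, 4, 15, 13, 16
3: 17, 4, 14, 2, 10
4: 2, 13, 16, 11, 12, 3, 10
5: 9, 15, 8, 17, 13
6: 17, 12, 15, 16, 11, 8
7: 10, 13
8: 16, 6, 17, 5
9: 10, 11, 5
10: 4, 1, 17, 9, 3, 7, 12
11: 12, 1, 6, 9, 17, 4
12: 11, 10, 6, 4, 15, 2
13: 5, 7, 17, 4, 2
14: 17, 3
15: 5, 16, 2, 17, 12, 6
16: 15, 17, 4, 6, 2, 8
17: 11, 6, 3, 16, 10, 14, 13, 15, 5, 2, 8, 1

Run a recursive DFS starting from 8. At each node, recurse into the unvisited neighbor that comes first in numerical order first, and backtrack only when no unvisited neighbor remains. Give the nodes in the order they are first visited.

Visit 8
8 → 5
5 → 9
9 → 10
10 → 1
1 → 11
11 → 4
4 → 2
2 → 3
3 → 14
14 → 17
17 → 6
6 → 12
12 → 15
15 → 16
17 → 13
13 → 7

8, 5, 9, 10, 1, 11, 4, 2, 3, 14, 17, 6, 12, 15, 16, 13, 7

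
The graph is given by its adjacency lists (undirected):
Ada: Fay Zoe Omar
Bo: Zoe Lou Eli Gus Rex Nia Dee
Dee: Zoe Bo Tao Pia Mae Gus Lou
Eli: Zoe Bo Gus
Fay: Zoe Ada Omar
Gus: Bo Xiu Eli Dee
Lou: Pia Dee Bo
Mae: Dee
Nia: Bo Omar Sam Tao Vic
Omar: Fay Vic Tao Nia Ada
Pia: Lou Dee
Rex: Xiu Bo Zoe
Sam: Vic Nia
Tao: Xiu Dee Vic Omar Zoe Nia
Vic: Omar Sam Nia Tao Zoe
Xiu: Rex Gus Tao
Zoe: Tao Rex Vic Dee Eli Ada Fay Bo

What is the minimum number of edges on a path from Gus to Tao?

2

Level 0: Gus
Level 1: Bo, Dee, Eli, Xiu
Level 2: Lou, Mae, Nia, Pia, Rex, Tao, Zoe
Level 3: Ada, Fay, Omar, Sam, Vic
Tao first appears at level 2.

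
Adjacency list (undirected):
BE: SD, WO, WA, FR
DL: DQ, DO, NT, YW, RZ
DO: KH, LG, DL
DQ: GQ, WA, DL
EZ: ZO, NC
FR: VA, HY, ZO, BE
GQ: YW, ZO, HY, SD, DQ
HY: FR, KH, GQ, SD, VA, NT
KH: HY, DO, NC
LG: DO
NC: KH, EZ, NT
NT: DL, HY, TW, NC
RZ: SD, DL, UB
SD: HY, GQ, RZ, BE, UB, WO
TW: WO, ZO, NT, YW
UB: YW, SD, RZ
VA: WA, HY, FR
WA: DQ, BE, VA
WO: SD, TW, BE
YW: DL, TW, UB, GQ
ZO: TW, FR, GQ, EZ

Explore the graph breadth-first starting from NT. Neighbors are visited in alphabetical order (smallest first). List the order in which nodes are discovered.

Visit NT; enqueue DL, HY, NC, TW → queue [DL, HY, NC, TW]
Visit DL; enqueue DO, DQ, RZ, YW → queue [HY, NC, TW, DO, DQ, RZ, YW]
Visit HY; enqueue FR, GQ, KH, SD, VA → queue [NC, TW, DO, DQ, RZ, YW, FR, GQ, KH, SD, VA]
Visit NC; enqueue EZ → queue [TW, DO, DQ, RZ, YW, FR, GQ, KH, SD, VA, EZ]
Visit TW; enqueue WO, ZO → queue [DO, DQ, RZ, YW, FR, GQ, KH, SD, VA, EZ, WO, ZO]
Visit DO; enqueue LG → queue [DQ, RZ, YW, FR, GQ, KH, SD, VA, EZ, WO, ZO, LG]
Visit DQ; enqueue WA → queue [RZ, YW, FR, GQ, KH, SD, VA, EZ, WO, ZO, LG, WA]
Visit RZ; enqueue UB → queue [YW, FR, GQ, KH, SD, VA, EZ, WO, ZO, LG, WA, UB]
Visit YW → queue [FR, GQ, KH, SD, VA, EZ, WO, ZO, LG, WA, UB]
Visit FR; enqueue BE → queue [GQ, KH, SD, VA, EZ, WO, ZO, LG, WA, UB, BE]
Visit GQ → queue [KH, SD, VA, EZ, WO, ZO, LG, WA, UB, BE]
Visit KH → queue [SD, VA, EZ, WO, ZO, LG, WA, UB, BE]
Visit SD → queue [VA, EZ, WO, ZO, LG, WA, UB, BE]
Visit VA → queue [EZ, WO, ZO, LG, WA, UB, BE]
Visit EZ → queue [WO, ZO, LG, WA, UB, BE]
Visit WO → queue [ZO, LG, WA, UB, BE]
Visit ZO → queue [LG, WA, UB, BE]
Visit LG → queue [WA, UB, BE]
Visit WA → queue [UB, BE]
Visit UB → queue [BE]
Visit BE → queue []

NT DL HY NC TW DO DQ RZ YW FR GQ KH SD VA EZ WO ZO LG WA UB BE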